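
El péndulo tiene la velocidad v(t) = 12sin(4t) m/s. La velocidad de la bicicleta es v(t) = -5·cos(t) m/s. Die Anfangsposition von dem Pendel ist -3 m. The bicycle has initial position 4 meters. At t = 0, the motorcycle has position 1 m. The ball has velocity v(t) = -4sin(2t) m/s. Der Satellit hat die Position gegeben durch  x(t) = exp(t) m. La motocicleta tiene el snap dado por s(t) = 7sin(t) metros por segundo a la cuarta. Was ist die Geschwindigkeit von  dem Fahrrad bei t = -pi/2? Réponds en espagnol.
De la ecuación de la velocidad v(t) = -5·cos(t), sustituimos t = -pi/2 para obtener v = 0.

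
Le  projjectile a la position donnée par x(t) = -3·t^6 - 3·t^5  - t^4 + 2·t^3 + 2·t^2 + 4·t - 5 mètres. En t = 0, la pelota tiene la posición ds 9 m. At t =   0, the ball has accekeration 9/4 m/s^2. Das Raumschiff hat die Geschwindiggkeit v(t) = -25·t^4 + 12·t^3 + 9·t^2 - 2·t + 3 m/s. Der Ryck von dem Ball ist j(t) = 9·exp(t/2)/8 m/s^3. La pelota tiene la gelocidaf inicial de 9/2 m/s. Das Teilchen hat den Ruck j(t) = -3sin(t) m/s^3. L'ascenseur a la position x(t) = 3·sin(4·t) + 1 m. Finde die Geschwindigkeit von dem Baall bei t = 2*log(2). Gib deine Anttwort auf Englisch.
To find the answer, we compute 2 integrals of j(t) = 9·exp(t/2)/8. The integral of jerk is acceleration. Using a(0) = 9/4, we get a(t) = 9·exp(t/2)/4. The integral of acceleration is velocity. Using v(0) = 9/2, we get v(t) = 9·exp(t/2)/2. We have velocity v(t) = 9·exp(t/2)/2. Substituting t = 2*log(2): v(2*log(2)) = 9.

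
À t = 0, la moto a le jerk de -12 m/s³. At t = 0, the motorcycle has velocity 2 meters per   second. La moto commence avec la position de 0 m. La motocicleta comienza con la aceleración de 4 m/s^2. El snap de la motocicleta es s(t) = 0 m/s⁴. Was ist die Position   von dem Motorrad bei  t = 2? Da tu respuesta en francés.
Pour résoudre ceci, nous devons prendre 4 primitives de notre équation du snap s(t) = 0. L'intégrale du snap est le jerk. En utilisant j(0) = -12, nous obtenons j(t) = -12. L'intégrale du jerk, avec a(0) = 4, donne l'accélération: a(t) = 4 - 12·t. En intégrant l'accélération et en utilisant la condition initiale v(0) = 2, nous obtenons v(t) = -6·t^2 + 4·t + 2. En intégrant la vitesse et en utilisant la condition initiale x(0) = 0, nous obtenons x(t) = -2·t^3 + 2·t^2 + 2·t. En utilisant x(t) = -2·t^3 + 2·t^2 + 2·t et en substituant t = 2, nous trouvons x = -4.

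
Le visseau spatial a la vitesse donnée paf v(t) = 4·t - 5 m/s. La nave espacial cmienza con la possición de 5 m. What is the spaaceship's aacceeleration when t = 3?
Starting from velocity v(t) = 4·t - 5, we take 1 derivative. Differentiating velocity, we get acceleration: a(t) = 4. From the given acceleration equation a(t) = 4, we substitute t = 3 to get a = 4.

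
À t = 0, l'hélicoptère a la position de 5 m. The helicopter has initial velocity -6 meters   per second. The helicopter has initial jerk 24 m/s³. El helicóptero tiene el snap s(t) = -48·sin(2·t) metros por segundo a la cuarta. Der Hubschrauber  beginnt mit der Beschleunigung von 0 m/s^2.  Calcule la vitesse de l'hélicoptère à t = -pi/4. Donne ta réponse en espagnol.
Para resolver esto, necesitamos tomar 3 integrales de nuestra ecuación del snap s(t) = -48·sin(2·t). La antiderivada del snap es la sacudida. Usando j(0) = 24, obtenemos j(t) = 24·cos(2·t). La integral de la sacudida es la aceleración. Usando a(0) = 0, obtenemos a(t) = 12·sin(2·t). La integral de la aceleración es la velocidad. Usando v(0) = -6, obtenemos v(t) = -6·cos(2·t). De la ecuación de la velocidad v(t) = -6·cos(2·t), sustituimos t = -pi/4 para obtener v = 0.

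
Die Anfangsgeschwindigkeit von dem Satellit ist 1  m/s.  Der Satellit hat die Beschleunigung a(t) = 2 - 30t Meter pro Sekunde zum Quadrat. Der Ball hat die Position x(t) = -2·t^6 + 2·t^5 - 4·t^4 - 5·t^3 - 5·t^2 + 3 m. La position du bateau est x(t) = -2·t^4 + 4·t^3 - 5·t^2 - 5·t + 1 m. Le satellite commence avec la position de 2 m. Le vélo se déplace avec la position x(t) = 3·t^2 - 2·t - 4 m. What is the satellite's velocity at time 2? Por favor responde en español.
Partiendo de la aceleración a(t) = 2 - 30·t, tomamos 1 integral. La integral de la aceleración, con v(0) = 1, da la velocidad: v(t) = -15·t^2 + 2·t + 1. Usando v(t) = -15·t^2 + 2·t + 1 y sustituyendo t = 2, encontramos v = -55.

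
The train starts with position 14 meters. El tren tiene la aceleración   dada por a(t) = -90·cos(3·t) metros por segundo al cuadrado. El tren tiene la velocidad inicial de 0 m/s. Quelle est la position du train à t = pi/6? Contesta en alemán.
Um dies zu lösen, müssen wir 2 Stammfunktionen unserer Gleichung für die Beschleunigung a(t) = -90·cos(3·t) finden. Durch Integration von der Beschleunigung und Verwendung der Anfangsbedingung v(0) = 0, erhalten wir v(t) = -30·sin(3·t). Das Integral von der Geschwindigkeit, mit x(0) = 14, ergibt die Position: x(t) = 10·cos(3·t) + 4. Aus der Gleichung für die Position x(t) = 10·cos(3·t) + 4, setzen wir t = pi/6 ein und erhalten x = 4.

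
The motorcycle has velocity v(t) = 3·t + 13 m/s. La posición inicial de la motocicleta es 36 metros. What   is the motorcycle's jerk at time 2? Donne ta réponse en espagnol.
Para resolver esto, necesitamos tomar 2 derivadas de nuestra ecuación de la velocidad v(t) = 3·t + 13. Tomando d/dt de v(t), encontramos a(t) = 3. La derivada de la aceleración da la sacudida: j(t) = 0. Usando j(t) = 0 y sustituyendo t = 2, encontramos j = 0.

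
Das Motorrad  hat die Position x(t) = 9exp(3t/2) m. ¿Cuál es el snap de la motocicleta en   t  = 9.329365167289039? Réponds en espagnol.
Partiendo de la posición x(t) = 9·exp(3·t/2), tomamos 4 derivadas. La derivada de la posición da la velocidad: v(t) = 27·exp(3·t/2)/2. Tomando d/dt de v(t), encontramos a(t) = 81·exp(3·t/2)/4. Derivando la aceleración, obtenemos la sacudida: j(t) = 243·exp(3·t/2)/8. Tomando d/dt de j(t), encontramos s(t) = 729·exp(3·t/2)/16. Usando s(t) = 729·exp(3·t/2)/16 y sustituyendo t = 9.329365167289039, encontramos s = 54468480.9260127.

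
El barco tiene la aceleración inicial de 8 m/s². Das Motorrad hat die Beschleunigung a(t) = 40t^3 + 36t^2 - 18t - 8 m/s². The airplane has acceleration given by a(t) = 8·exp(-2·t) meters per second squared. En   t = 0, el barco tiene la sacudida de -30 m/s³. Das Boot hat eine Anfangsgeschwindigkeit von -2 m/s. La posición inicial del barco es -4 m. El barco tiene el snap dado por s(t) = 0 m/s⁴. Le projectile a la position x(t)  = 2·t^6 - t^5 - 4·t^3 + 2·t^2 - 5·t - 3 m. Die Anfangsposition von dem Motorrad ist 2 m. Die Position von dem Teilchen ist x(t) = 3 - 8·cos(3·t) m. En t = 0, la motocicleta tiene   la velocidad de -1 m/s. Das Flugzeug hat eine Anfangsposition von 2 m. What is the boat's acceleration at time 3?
We must find the antiderivative of our snap equation s(t) = 0 2 times. The antiderivative of snap is jerk. Using j(0) = -30, we get j(t) = -30. Integrating jerk and using the initial condition a(0) = 8, we get a(t) = 8 - 30·t. We have acceleration a(t) = 8 - 30·t. Substituting t = 3: a(3) = -82.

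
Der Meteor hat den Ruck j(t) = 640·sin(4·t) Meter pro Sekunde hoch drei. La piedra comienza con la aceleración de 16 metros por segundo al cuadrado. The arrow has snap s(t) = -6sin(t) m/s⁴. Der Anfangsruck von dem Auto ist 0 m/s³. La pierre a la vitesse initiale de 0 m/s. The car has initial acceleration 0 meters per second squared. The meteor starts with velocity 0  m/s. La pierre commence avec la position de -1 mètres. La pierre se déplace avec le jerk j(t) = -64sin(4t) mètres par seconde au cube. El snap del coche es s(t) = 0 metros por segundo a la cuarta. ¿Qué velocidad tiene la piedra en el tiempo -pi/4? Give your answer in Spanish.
Partiendo de la sacudida j(t) = -64·sin(4·t), tomamos 2 integrales. La antiderivada de la sacudida, con a(0) = 16, da la aceleración: a(t) = 16·cos(4·t). Tomando ∫a(t)dt y aplicando v(0) = 0, encontramos v(t) = 4·sin(4·t). Usando v(t) = 4·sin(4·t) y sustituyendo t = -pi/4, encontramos v = 0.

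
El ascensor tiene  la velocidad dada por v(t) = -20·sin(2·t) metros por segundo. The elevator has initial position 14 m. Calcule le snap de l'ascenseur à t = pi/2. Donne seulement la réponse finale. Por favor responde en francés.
La réponse est -160.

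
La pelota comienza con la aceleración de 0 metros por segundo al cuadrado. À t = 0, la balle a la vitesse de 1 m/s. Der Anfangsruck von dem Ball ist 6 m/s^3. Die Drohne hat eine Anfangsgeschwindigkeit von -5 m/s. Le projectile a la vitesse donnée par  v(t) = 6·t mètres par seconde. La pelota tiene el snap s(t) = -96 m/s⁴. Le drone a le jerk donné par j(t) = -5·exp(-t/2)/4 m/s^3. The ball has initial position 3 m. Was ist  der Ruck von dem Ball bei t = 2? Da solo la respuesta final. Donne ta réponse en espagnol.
La sacudida en t = 2 es j = -186.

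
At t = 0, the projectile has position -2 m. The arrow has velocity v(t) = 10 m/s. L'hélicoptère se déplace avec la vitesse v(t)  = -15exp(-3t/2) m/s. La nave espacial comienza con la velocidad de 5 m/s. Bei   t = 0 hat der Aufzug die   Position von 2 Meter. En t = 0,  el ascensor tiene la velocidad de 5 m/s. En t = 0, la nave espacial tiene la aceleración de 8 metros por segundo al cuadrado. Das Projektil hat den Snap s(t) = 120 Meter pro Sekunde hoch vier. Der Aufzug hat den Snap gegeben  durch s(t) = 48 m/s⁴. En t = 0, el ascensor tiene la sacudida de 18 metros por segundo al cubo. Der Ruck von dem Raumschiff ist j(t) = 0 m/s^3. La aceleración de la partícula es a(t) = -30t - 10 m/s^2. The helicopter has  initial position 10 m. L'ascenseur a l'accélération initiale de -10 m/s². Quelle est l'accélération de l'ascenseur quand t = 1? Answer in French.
Nous devons trouver l'intégrale de notre équation du snap s(t) = 48 2 fois. En intégrant le snap et en utilisant la condition initiale j(0) = 18, nous obtenons j(t) = 48·t + 18. L'intégrale du jerk est l'accélération. En utilisant a(0) = -10, nous obtenons a(t) = 24·t^2 + 18·t - 10. En utilisant a(t) = 24·t^2 + 18·t - 10 et en substituant t = 1, nous trouvons a = 32.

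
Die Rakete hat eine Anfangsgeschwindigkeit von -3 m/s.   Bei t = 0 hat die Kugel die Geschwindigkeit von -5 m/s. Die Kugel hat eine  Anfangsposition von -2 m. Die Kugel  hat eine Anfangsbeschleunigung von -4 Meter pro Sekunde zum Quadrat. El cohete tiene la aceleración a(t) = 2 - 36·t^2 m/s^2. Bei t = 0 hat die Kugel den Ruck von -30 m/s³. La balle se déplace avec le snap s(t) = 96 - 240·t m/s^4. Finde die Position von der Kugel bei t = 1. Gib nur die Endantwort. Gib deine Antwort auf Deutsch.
x(1) = -12.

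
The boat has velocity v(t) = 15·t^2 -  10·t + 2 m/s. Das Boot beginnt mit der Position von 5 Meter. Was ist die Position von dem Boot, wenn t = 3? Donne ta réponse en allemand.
Ausgehend von der Geschwindigkeit v(t) = 15·t^2 - 10·t + 2, nehmen wir 1 Stammfunktion. Durch Integration von der Geschwindigkeit und Verwendung der Anfangsbedingung x(0) = 5, erhalten wir x(t) = 5·t^3 - 5·t^2 + 2·t + 5. Wir haben die Position x(t) = 5·t^3 - 5·t^2 + 2·t + 5. Durch Einsetzen von t = 3: x(3) = 101.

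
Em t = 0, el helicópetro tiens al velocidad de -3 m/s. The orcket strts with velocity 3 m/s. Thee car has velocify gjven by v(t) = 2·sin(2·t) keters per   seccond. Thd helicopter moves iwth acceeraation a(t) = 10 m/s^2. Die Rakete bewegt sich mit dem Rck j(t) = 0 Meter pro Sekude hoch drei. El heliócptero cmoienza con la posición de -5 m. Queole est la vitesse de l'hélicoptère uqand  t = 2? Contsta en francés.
Nous devons trouver la primitive de notre équation de l'accélération a(t) = 10 1 fois. En intégrant l'accélération et en utilisant la condition initiale v(0) = -3, nous obtenons v(t) = 10·t - 3. Nous avons la vitesse v(t) = 10·t - 3. En substituant t = 2: v(2) = 17.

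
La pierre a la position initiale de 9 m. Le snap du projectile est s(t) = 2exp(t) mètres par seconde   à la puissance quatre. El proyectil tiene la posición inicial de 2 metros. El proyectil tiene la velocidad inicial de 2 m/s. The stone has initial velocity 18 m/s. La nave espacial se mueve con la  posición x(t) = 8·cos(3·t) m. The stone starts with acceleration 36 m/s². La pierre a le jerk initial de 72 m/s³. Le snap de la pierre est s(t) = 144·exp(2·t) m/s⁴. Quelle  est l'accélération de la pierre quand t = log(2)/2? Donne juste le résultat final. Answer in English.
The answer is 72.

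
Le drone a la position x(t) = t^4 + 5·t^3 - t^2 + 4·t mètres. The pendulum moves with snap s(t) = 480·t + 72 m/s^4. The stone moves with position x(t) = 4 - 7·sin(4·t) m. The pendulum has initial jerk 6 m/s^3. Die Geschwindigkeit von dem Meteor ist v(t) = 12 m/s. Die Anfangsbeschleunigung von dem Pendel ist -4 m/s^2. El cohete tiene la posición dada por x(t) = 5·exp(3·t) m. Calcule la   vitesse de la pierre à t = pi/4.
Pour résoudre ceci, nous devons prendre 1 dérivée de notre équation de la position x(t) = 4 - 7·sin(4·t). En dérivant la position, nous obtenons la vitesse: v(t) = -28·cos(4·t). Nous avons la vitesse v(t) = -28·cos(4·t). En substituant t = pi/4: v(pi/4) = 28.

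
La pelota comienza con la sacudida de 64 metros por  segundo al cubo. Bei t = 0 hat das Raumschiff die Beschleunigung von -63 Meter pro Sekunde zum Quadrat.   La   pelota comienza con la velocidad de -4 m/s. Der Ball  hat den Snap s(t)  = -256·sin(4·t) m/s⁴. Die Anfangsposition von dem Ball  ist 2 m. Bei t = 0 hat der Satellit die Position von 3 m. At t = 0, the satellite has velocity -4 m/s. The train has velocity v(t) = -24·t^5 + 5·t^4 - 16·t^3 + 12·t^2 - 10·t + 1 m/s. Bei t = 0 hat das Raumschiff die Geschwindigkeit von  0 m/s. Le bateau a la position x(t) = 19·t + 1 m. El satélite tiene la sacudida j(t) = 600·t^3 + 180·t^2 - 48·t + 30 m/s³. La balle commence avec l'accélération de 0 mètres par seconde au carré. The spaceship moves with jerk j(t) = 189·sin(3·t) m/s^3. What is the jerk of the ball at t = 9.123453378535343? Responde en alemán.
Ausgehend von dem Snap s(t) = -256·sin(4·t), nehmen wir 1 Integral. Die Stammfunktion von dem Snap ist der Ruck. Mit j(0) = 64 erhalten wir j(t) = 64·cos(4·t). Mit j(t) = 64·cos(4·t) und Einsetzen von t = 9.123453378535343, finden wir j = 22.8745242770244.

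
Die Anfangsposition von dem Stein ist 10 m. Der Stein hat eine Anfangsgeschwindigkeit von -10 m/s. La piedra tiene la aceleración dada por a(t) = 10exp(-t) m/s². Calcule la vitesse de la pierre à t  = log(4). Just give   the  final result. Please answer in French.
La réponse est -5/2.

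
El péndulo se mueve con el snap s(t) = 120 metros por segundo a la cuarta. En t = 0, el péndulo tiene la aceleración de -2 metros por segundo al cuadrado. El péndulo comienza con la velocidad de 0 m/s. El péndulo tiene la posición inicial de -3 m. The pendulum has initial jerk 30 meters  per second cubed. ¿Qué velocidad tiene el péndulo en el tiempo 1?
Para resolver esto, necesitamos tomar 3 integrales de nuestra ecuación del snap s(t) = 120. La antiderivada del snap, con j(0) = 30, da la sacudida: j(t) = 120·t + 30. Integrando la sacudida y usando la condición inicial a(0) = -2, obtenemos a(t) = 60·t^2 + 30·t - 2. La integral de la aceleración, con v(0) = 0, da la velocidad: v(t) = t·(20·t^2 + 15·t - 2). De la ecuación de la velocidad v(t) = t·(20·t^2 + 15·t - 2), sustituimos t = 1 para obtener v = 33.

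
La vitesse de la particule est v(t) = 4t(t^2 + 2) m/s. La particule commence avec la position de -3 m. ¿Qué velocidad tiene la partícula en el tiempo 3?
De la ecuación de la velocidad v(t) = 4·t·(t^2 + 2), sustituimos t = 3 para obtener v = 132.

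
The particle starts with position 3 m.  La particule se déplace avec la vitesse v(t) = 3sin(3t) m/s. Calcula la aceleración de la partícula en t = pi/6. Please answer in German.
Um dies zu lösen, müssen wir 1 Ableitung unserer Gleichung für die Geschwindigkeit v(t) = 3·sin(3·t) nehmen. Mit d/dt von v(t) finden wir a(t) = 9·cos(3·t). Wir haben die Beschleunigung a(t) = 9·cos(3·t). Durch Einsetzen von t = pi/6: a(pi/6) = 0.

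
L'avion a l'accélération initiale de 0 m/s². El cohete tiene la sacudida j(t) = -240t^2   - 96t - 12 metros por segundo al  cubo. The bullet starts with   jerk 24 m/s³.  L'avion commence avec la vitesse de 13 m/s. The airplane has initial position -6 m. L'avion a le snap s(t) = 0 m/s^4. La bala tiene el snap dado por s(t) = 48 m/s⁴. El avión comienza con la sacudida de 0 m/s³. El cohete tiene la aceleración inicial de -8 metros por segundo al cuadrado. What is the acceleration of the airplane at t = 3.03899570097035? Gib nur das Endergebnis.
a(3.03899570097035) = 0.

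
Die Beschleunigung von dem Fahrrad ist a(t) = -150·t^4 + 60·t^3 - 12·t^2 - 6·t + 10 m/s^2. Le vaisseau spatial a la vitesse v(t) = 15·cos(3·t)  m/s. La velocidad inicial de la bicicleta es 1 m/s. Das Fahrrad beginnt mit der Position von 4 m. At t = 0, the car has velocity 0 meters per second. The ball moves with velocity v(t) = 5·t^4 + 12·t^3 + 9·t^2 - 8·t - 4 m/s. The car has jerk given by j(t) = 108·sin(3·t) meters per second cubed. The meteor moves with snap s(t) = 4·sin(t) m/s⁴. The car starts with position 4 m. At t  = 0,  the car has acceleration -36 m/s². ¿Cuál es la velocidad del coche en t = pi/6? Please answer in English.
We must find the integral of our jerk equation j(t) = 108·sin(3·t) 2 times. Finding the antiderivative of j(t) and using a(0) = -36: a(t) = -36·cos(3·t). Finding the integral of a(t) and using v(0) = 0: v(t) = -12·sin(3·t). From the given velocity equation v(t) = -12·sin(3·t), we substitute t = pi/6 to get v = -12.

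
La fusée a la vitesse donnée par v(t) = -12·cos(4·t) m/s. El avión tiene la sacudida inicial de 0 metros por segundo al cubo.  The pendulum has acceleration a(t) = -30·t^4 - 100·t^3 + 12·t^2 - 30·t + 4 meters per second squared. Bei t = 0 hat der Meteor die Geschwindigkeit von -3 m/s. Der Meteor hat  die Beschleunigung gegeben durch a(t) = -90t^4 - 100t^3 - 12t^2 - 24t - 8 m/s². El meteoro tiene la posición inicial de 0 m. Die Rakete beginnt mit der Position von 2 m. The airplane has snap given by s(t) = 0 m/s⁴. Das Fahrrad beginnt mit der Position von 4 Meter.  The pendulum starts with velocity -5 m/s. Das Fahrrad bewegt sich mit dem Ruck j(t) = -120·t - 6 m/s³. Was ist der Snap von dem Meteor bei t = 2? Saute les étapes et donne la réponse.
Bei t = 2, s = -5544.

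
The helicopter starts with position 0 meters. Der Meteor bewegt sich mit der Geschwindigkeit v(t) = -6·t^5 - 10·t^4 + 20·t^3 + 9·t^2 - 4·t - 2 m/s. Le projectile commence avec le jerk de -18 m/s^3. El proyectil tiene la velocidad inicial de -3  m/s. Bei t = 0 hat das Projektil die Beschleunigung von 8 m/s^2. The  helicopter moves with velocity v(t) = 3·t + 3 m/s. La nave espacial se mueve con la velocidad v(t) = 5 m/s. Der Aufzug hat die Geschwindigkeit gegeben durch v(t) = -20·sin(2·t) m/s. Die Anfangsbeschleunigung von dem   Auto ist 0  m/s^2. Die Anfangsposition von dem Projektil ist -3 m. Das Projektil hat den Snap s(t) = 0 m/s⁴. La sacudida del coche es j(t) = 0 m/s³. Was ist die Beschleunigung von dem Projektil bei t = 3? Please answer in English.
Starting from snap s(t) = 0, we take 2 antiderivatives. Finding the antiderivative of s(t) and using j(0) = -18: j(t) = -18. Finding the integral of j(t) and using a(0) = 8: a(t) = 8 - 18·t. From the given acceleration equation a(t) = 8 - 18·t, we substitute t = 3 to get a = -46.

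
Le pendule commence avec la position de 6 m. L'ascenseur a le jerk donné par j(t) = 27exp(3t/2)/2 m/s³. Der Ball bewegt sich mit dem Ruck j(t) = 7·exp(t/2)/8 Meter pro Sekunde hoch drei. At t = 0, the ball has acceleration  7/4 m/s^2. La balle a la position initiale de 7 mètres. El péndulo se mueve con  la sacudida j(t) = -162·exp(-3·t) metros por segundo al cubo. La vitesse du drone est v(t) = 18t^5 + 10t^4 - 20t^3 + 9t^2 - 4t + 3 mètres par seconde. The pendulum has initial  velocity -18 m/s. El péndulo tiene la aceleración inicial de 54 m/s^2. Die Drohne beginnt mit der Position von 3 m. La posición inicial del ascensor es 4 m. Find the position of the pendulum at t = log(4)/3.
We need to integrate our jerk equation j(t) = -162·exp(-3·t) 3 times. Integrating jerk and using the initial condition a(0) = 54, we get a(t) = 54·exp(-3·t). The antiderivative of acceleration is velocity. Using v(0) = -18, we get v(t) = -18·exp(-3·t). Finding the integral of v(t) and using x(0) = 6: x(t) = 6·exp(-3·t). From the given position equation x(t) = 6·exp(-3·t), we substitute t = log(4)/3 to get x = 3/2.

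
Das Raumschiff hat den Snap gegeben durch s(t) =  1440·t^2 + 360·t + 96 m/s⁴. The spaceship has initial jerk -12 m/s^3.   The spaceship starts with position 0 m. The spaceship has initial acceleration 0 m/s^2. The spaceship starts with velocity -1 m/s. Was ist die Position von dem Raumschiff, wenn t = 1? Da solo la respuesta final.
Bei t = 1, x = 8.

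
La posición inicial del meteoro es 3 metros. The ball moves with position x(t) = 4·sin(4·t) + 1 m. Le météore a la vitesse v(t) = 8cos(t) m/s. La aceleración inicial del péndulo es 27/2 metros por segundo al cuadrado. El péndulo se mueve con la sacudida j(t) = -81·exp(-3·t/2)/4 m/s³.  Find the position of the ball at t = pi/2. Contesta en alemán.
Aus der Gleichung für die Position x(t) = 4·sin(4·t) + 1, setzen wir t = pi/2 ein und erhalten x = 1.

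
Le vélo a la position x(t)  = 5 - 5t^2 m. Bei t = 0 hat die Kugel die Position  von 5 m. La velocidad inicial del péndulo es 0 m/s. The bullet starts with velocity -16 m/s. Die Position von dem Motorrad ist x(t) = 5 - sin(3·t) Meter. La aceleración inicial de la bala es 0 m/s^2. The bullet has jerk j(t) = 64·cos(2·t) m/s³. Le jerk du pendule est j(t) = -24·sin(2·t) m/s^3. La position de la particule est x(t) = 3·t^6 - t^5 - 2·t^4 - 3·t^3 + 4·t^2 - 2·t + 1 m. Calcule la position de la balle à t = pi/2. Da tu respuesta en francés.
Pour résoudre ceci, nous devons prendre 3 intégrales de notre équation du jerk j(t) = 64·cos(2·t). En intégrant le jerk et en utilisant la condition initiale a(0) = 0, nous obtenons a(t) = 32·sin(2·t). En prenant ∫a(t)dt et en appliquant v(0) = -16, nous trouvons v(t) = -16·cos(2·t). En intégrant la vitesse et en utilisant la condition initiale x(0) = 5, nous obtenons x(t) = 5 - 8·sin(2·t). Nous avons la position x(t) = 5 - 8·sin(2·t). En substituant t = pi/2: x(pi/2) = 5.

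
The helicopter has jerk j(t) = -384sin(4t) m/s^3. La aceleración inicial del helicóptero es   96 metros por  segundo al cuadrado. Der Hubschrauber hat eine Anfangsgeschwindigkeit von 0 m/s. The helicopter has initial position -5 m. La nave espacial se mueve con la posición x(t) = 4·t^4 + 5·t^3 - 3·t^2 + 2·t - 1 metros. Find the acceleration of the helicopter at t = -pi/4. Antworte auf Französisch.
Nous devons intégrer notre équation du jerk j(t) = -384·sin(4·t) 1 fois. La primitive du jerk est l'accélération. En utilisant a(0) = 96, nous obtenons a(t) = 96·cos(4·t). De l'équation de l'accélération a(t) = 96·cos(4·t), nous substituons t = -pi/4 pour obtenir a = -96.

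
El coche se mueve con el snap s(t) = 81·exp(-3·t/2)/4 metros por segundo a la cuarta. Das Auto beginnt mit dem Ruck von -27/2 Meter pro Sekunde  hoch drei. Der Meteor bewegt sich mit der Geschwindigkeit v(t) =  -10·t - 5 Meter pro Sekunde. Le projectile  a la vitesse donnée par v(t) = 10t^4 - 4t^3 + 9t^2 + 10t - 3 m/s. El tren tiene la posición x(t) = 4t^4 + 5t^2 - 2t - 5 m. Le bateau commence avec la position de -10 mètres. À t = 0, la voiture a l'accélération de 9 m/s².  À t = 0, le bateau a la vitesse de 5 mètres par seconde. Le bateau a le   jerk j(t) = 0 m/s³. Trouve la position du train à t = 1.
De l'équation de la position x(t) = 4·t^4 + 5·t^2 - 2·t - 5, nous substituons t = 1 pour obtenir x = 2.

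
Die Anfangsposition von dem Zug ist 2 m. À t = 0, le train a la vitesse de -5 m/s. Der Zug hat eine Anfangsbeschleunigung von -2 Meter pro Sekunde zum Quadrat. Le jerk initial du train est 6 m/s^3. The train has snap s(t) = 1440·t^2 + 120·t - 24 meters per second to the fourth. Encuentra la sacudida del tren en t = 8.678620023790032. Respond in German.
Um dies zu lösen, müssen wir 1 Integral unserer Gleichung für den Snap s(t) = 1440·t^2 + 120·t - 24 finden. Die Stammfunktion von dem Snap ist der Ruck. Mit j(0) = 6 erhalten wir j(t) = 480·t^3 + 60·t^2 - 24·t + 6. Aus der Gleichung für den Ruck j(t) = 480·t^3 + 60·t^2 - 24·t + 6, setzen wir t = 8.678620023790032 ein und erhalten j = 318073.701175636.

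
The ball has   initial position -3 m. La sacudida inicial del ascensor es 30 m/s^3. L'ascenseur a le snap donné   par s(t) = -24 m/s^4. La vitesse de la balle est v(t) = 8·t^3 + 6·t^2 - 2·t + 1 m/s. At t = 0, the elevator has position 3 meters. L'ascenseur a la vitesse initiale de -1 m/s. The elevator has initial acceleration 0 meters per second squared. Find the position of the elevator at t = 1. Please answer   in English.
We need to integrate our snap equation s(t) = -24 4 times. Taking ∫s(t)dt and applying j(0) = 30, we find j(t) = 30 - 24·t. The antiderivative of jerk is acceleration. Using a(0) = 0, we get a(t) = 6·t·(5 - 2·t). The integral of acceleration, with v(0) = -1, gives velocity: v(t) = -4·t^3 + 15·t^2 - 1. Integrating velocity and using the initial condition x(0) = 3, we get x(t) = -t^4 + 5·t^3 - t + 3. Using x(t) = -t^4 + 5·t^3 - t + 3 and substituting t = 1, we find x = 6.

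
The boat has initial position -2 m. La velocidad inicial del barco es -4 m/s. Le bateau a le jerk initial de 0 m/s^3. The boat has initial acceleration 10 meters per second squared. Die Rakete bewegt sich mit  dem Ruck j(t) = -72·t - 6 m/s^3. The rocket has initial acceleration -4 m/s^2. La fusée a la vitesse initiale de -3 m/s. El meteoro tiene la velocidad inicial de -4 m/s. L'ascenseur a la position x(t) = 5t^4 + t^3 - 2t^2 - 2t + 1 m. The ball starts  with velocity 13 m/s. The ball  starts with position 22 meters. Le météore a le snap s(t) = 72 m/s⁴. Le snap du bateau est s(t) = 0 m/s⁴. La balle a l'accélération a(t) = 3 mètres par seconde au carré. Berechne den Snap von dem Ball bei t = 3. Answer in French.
Nous devons dériver notre équation de l'accélération a(t) = 3 2 fois. En prenant d/dt de a(t), nous trouvons j(t) = 0. La dérivée du jerk donne le snap: s(t) = 0. En utilisant s(t) = 0 et en substituant t = 3, nous trouvons s = 0.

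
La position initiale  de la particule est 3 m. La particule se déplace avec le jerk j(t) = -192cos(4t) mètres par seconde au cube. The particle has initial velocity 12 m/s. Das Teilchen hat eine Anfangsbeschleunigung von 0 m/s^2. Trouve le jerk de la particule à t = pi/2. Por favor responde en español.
De la ecuación de la sacudida j(t) = -192·cos(4·t), sustituimos t = pi/2 para obtener j = -192.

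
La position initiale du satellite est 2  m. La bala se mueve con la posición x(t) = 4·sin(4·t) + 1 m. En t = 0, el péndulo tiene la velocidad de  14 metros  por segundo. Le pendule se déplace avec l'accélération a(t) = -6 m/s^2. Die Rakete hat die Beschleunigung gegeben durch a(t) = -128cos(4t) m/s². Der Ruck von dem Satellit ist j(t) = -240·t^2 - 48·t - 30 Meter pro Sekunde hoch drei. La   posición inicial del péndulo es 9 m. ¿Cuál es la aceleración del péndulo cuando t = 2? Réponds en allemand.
Wir haben die Beschleunigung a(t) = -6. Durch Einsetzen von t = 2: a(2) = -6.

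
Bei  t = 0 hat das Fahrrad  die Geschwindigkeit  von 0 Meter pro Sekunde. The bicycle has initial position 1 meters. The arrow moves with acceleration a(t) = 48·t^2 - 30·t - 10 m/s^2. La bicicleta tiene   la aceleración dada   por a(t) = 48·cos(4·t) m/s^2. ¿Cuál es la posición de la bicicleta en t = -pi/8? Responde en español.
Partiendo de la aceleración a(t) = 48·cos(4·t), tomamos 2 integrales. Tomando ∫a(t)dt y aplicando v(0) = 0, encontramos v(t) = 12·sin(4·t). La integral de la velocidad, con x(0) = 1, da la posición: x(t) = 4 - 3·cos(4·t). De la ecuación de la posición x(t) = 4 - 3·cos(4·t), sustituimos t = -pi/8 para obtener x = 4.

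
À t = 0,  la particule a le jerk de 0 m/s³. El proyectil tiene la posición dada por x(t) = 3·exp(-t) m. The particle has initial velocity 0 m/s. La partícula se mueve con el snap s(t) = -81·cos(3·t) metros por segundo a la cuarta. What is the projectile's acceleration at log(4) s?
We must differentiate our position equation x(t) = 3·exp(-t) 2 times. The derivative of position gives velocity: v(t) = -3·exp(-t). The derivative of velocity gives acceleration: a(t) = 3·exp(-t). From the given acceleration equation a(t) = 3·exp(-t), we substitute t = log(4) to get a = 3/4.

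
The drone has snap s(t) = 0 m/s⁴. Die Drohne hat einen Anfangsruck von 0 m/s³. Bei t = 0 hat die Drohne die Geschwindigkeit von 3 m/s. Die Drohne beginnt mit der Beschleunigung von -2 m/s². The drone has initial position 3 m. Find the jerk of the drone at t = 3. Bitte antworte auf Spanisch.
Para resolver esto, necesitamos tomar 1 antiderivada de nuestra ecuación del snap s(t) = 0. Tomando ∫s(t)dt y aplicando j(0) = 0, encontramos j(t) = 0. De la ecuación de la sacudida j(t) = 0, sustituimos t = 3 para obtener j = 0.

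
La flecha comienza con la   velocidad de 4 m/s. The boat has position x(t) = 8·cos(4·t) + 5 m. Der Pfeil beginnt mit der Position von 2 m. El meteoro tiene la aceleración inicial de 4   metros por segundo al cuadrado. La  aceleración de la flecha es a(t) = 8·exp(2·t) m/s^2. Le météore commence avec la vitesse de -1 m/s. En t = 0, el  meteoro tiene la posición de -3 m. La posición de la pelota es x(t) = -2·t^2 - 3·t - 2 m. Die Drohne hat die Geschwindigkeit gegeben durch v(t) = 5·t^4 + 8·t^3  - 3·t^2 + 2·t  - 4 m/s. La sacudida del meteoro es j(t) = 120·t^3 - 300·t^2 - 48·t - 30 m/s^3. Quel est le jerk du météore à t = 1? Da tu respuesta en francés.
En utilisant j(t) = 120·t^3 - 300·t^2 - 48·t - 30 et en substituant t = 1, nous trouvons j = -258.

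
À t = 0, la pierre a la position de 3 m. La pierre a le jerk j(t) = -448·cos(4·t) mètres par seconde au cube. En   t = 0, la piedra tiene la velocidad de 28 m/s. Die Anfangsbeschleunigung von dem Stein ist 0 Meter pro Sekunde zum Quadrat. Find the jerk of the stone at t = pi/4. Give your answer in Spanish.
Usando j(t) = -448·cos(4·t) y sustituyendo t = pi/4, encontramos j = 448.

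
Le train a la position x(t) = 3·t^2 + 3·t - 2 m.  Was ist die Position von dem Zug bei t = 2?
Wir haben die Position x(t) = 3·t^2 + 3·t - 2. Durch Einsetzen von t = 2: x(2) = 16.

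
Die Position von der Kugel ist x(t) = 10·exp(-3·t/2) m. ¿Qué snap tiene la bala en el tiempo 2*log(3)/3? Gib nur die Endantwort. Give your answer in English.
The answer is 135/8.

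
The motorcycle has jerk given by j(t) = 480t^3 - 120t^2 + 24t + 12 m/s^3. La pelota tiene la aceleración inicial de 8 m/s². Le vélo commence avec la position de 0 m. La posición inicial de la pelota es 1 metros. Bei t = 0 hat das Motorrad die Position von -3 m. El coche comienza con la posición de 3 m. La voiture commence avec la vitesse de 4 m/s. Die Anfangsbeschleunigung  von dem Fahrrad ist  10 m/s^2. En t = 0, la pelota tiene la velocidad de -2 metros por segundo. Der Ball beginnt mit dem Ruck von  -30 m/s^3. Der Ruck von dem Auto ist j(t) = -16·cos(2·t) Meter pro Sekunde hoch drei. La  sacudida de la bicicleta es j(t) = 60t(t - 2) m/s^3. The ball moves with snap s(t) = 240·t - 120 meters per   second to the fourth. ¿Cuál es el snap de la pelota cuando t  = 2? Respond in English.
Using s(t) = 240·t - 120 and substituting t = 2, we find s = 360.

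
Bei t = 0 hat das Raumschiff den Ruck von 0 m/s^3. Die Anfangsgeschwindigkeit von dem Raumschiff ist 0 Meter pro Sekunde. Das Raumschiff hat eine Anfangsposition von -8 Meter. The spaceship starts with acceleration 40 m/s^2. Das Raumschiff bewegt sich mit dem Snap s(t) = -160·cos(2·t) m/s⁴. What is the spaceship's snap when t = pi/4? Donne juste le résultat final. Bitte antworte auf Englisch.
The snap at t = pi/4 is s = 0.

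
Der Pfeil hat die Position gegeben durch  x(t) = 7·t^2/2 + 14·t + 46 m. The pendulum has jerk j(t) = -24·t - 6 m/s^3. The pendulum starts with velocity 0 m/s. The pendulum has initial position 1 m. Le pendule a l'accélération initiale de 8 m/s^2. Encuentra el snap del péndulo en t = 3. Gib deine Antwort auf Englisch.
We must differentiate our jerk equation j(t) = -24·t - 6 1 time. Taking d/dt of j(t), we find s(t) = -24. Using s(t) = -24 and substituting t = 3, we find s = -24.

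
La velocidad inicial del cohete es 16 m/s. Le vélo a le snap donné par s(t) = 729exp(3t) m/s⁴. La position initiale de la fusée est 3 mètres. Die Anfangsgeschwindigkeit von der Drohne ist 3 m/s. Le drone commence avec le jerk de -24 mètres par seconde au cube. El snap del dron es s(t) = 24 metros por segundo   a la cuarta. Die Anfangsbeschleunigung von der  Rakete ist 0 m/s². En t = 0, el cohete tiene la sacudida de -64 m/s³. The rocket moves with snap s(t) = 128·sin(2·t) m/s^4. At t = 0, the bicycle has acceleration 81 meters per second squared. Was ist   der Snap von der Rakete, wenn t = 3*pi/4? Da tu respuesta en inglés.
We have snap s(t) = 128·sin(2·t). Substituting t = 3*pi/4: s(3*pi/4) = -128.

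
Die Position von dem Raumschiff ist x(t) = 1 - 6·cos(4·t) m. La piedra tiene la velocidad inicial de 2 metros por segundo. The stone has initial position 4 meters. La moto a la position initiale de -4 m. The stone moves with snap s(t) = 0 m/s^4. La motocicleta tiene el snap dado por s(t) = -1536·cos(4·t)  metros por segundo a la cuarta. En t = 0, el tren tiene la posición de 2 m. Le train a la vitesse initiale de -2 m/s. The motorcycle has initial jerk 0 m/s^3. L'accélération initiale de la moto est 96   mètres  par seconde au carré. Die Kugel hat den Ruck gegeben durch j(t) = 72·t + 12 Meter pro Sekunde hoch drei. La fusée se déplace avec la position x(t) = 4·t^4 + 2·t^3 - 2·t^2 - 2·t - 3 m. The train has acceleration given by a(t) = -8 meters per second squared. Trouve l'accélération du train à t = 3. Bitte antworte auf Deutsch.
Aus der Gleichung für die Beschleunigung a(t) = -8, setzen wir t = 3 ein und erhalten a = -8.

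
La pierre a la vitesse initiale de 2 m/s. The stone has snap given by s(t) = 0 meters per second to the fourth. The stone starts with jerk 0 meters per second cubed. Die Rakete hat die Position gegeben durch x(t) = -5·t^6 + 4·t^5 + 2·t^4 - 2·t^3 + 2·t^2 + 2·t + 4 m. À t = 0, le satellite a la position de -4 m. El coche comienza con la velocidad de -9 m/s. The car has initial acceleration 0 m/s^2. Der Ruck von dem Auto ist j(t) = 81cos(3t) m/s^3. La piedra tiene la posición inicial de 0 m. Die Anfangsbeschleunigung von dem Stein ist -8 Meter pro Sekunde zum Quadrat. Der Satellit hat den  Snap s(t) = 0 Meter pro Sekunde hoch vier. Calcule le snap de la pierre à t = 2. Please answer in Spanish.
De la ecuación del snap s(t) = 0, sustituimos t = 2 para obtener s = 0.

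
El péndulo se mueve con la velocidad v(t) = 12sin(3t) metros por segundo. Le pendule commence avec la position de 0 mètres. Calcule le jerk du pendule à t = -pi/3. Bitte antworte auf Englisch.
We must differentiate our velocity equation v(t) = 12·sin(3·t) 2 times. Differentiating velocity, we get acceleration: a(t) = 36·cos(3·t). Taking d/dt of a(t), we find j(t) = -108·sin(3·t). Using j(t) = -108·sin(3·t) and substituting t = -pi/3, we find j = 0.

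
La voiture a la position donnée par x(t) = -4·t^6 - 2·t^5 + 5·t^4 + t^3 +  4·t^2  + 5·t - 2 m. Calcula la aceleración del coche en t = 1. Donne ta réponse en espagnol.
Para resolver esto, necesitamos tomar 2 derivadas de nuestra ecuación de la posición x(t) = -4·t^6 - 2·t^5 + 5·t^4 + t^3 + 4·t^2 + 5·t - 2. La derivada de la posición da la velocidad: v(t) = -24·t^5 - 10·t^4 + 20·t^3 + 3·t^2 + 8·t + 5. Derivando la velocidad, obtenemos la aceleración: a(t) = -120·t^4 - 40·t^3 + 60·t^2 + 6·t + 8. De la ecuación de la aceleración a(t) = -120·t^4 - 40·t^3 + 60·t^2 + 6·t + 8, sustituimos t = 1 para obtener a = -86.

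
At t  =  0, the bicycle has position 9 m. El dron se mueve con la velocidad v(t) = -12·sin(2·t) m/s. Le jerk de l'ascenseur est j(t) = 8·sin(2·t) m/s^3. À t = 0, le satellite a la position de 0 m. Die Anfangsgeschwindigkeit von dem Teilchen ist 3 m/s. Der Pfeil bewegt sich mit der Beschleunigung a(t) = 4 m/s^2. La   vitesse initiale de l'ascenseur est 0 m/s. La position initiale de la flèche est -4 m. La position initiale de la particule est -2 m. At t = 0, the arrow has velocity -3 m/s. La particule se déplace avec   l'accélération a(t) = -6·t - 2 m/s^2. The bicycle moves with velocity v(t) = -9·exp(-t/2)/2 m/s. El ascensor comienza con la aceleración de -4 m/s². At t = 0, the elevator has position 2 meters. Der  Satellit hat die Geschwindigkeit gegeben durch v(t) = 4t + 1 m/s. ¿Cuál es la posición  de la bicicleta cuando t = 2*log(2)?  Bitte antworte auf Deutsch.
Um dies zu lösen, müssen wir 1 Integral unserer Gleichung für die Geschwindigkeit v(t) = -9·exp(-t/2)/2 finden. Die Stammfunktion von der Geschwindigkeit, mit x(0) = 9, ergibt die Position: x(t) = 9·exp(-t/2). Aus der Gleichung für die Position x(t) = 9·exp(-t/2), setzen wir t = 2*log(2) ein und erhalten x = 9/2.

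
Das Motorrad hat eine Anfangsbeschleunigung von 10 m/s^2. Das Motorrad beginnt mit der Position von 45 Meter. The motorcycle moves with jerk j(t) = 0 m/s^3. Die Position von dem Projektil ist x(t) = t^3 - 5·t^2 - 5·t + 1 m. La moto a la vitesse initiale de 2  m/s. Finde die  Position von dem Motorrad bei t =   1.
Wir müssen unsere Gleichung für den Ruck j(t) = 0 3-mal integrieren. Mit ∫j(t)dt und Anwendung von a(0) = 10, finden wir a(t) = 10. Das Integral von der Beschleunigung ist die Geschwindigkeit. Mit v(0) = 2 erhalten wir v(t) = 10·t + 2. Mit ∫v(t)dt und Anwendung von x(0) = 45, finden wir x(t) = 5·t^2 + 2·t + 45. Wir haben die Position x(t) = 5·t^2 + 2·t + 45. Durch Einsetzen von t = 1: x(1) = 52.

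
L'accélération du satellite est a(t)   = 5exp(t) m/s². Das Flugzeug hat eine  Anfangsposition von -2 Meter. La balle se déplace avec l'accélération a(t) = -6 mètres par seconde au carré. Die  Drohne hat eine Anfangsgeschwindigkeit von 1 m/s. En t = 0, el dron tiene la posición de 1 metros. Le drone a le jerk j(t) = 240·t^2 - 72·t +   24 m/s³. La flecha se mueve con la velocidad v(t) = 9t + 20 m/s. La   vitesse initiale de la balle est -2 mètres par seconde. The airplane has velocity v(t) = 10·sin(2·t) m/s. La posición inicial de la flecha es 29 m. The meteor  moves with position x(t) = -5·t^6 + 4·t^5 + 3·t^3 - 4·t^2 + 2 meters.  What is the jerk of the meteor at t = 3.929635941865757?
We must differentiate our position equation x(t) = -5·t^6 + 4·t^5 + 3·t^3 - 4·t^2 + 2 3 times. Taking d/dt of x(t), we find v(t) = -30·t^5 + 20·t^4 + 9·t^2 - 8·t. Taking d/dt of v(t), we find a(t) = -150·t^4 + 80·t^3 + 18·t - 8. Taking d/dt of a(t), we find j(t) = -600·t^3 + 240·t^2 + 18. Using j(t) = -600·t^3 + 240·t^2 + 18 and substituting t = 3.929635941865757, we find j = -32684.8647503428.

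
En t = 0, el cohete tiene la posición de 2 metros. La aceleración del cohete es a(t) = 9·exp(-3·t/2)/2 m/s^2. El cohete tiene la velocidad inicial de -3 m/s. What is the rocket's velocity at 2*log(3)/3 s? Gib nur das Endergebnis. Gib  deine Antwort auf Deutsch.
Die Antwort ist -1.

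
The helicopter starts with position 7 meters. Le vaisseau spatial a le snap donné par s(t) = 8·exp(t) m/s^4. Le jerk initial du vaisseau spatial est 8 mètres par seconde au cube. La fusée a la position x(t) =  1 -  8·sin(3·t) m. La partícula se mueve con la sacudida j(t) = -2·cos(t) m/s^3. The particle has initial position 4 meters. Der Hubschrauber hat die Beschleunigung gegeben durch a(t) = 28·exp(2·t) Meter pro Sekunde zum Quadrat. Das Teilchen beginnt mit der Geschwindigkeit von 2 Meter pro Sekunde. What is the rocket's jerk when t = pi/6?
We must differentiate our position equation x(t) = 1 - 8·sin(3·t) 3 times. Differentiating position, we get velocity: v(t) = -24·cos(3·t). The derivative of velocity gives acceleration: a(t) = 72·sin(3·t). Taking d/dt of a(t), we find j(t) = 216·cos(3·t). We have jerk j(t) = 216·cos(3·t). Substituting t = pi/6: j(pi/6) = 0.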